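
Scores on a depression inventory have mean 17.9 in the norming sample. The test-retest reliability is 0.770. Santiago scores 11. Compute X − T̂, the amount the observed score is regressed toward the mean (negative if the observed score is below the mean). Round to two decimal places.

-1.59

Kelley's formula gives T̂ = 0.770·11 + 0.230·17.9 = 8.470 + 4.1170 = 12.5870.
X − T̂ = 11 − 12.587 = -1.587 → -1.59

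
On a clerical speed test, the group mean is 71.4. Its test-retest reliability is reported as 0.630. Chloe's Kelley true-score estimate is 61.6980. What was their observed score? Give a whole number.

56

T̂ = ρX + (1 − ρ)μ  ⇒  X = (T̂ − (1 − ρ)μ) / ρ
X = (61.6980 − 0.370 × 71.4) / 0.630 = (61.6980 − 26.4180) / 0.630 = 35.2800 / 0.630 = 56.00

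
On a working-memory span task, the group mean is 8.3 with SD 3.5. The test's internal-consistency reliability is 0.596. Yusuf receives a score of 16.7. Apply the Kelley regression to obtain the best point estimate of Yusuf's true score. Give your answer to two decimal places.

13.31

T̂ = 0.596(16.7) + 0.404(8.3) = 9.9532 + 3.3532 = 13.306 → 13.31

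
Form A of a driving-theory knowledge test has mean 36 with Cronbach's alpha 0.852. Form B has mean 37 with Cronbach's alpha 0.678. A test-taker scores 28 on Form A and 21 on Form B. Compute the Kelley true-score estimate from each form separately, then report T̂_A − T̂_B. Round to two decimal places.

T̂_A = 0.852(28) + 0.148(36) = 29.1840
T̂_B = 0.678(21) + 0.322(37) = 26.1520
T̂_A − T̂_B = 3.0320

3.03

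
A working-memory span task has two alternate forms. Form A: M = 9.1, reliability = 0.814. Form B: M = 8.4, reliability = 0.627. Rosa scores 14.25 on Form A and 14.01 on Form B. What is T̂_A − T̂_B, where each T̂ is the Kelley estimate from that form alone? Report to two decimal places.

T̂_A = 0.814(14.25) + 0.186(9.1) = 13.2921
T̂_B = 0.627(14.01) + 0.373(8.4) = 11.9175
T̂_A − T̂_B = 1.3746

1.37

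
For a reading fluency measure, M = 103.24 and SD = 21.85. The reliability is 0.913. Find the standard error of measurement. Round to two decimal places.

6.44

SEM = SD · √(1 − ρ) = 21.85 × √0.087 = 21.85 × 0.2950 = 6.445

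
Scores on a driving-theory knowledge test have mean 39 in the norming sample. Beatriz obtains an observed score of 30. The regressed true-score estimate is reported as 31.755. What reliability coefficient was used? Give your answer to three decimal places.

T̂ = ρX + (1 − ρ)μ  ⇒  T̂ − μ = ρ(X − μ)
ρ = (T̂ − μ)/(X − μ) = (31.755 − 39) / (30 − 39) = -7.245 / -9.0 = 0.80500

0.805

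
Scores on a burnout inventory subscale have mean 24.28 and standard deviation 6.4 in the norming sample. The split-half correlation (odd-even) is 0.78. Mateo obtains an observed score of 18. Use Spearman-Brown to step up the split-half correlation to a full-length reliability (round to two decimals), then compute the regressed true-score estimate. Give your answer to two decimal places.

Spearman-Brown: ρ = 2r/(1 + r) = 2(0.78)/(1 + 0.78) = 1.560/1.78 = 0.8764 → 0.88
T̂ = ρX + (1 − ρ)μ
  = 0.88 × 18 + 0.12 × 24.28
  = 15.84 + 2.9136
  = 18.754
  ≈ 18.75

18.75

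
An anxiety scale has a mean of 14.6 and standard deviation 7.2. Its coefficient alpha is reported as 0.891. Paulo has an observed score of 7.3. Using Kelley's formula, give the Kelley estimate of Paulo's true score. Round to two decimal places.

T̂ = ρX + (1 − ρ)μ
  = 0.891 × 7.3 + 0.109 × 14.6
  = 6.5043 + 1.5914
  = 8.096
  ≈ 8.10

8.10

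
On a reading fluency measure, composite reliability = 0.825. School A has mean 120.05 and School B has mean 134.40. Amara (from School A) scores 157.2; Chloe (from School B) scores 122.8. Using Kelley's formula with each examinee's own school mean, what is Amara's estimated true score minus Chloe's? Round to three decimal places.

T̂_Amara = 0.825(157.2) + 0.175(120.05) = 150.69875
T̂_Chloe = 0.825(122.8) + 0.175(134.40) = 124.83000
Difference = 150.69875 − 124.83000 = 25.86875

25.869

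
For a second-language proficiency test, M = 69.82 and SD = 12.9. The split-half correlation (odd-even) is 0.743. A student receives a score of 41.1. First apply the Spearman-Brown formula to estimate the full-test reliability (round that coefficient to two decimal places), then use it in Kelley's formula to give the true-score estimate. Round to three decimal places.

45.408

Spearman-Brown: ρ = 2r/(1 + r) = 2(0.743)/(1 + 0.743) = 1.4860/1.743 = 0.8526 → 0.85
Kelley's formula gives T̂ = 0.85·41.1 + 0.15·69.82 = 34.935 + 10.4730 = 45.4080.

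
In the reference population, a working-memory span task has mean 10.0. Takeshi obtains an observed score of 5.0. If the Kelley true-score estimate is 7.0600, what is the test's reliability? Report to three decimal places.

T̂ = ρX + (1 − ρ)μ  ⇒  T̂ − μ = ρ(X − μ)
ρ = (T̂ − μ)/(X − μ) = (7.0600 − 10.0) / (5.0 − 10.0) = -2.9400 / -5.0 = 0.58800

0.588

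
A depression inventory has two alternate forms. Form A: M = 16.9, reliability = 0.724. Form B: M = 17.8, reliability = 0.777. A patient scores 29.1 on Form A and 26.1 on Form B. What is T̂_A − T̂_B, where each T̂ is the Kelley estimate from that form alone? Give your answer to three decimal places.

T̂_A = 0.724(29.1) + 0.276(16.9) = 25.73280
T̂_B = 0.777(26.1) + 0.223(17.8) = 24.24910
T̂_A − T̂_B = 1.48370

1.484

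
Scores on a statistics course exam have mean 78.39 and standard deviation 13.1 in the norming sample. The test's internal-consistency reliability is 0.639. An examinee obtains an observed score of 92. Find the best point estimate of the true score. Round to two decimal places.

87.09

T̂ = ρX + (1 − ρ)μ
  = 0.639 × 92 + 0.361 × 78.39
  = 58.788 + 28.29879
  = 87.087
  ≈ 87.09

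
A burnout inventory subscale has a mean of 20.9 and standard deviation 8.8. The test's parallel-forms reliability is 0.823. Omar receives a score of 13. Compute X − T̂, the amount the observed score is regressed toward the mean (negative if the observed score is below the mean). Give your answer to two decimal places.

-1.40

T̂ = ρX + (1 − ρ)μ
  = 0.823 × 13 + 0.177 × 20.9
  = 10.699 + 3.6993
  = 14.3983
  ≈ 14.398
X − T̂ = 13 − 14.398 = -1.398 → -1.40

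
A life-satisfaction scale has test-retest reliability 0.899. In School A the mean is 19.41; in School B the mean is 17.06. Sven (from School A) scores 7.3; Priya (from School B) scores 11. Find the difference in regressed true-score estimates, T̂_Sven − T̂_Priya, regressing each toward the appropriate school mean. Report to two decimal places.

T̂_Sven = 0.899(7.3) + 0.101(19.41) = 8.5231
T̂_Priya = 0.899(11) + 0.101(17.06) = 11.6121
Difference = 8.5231 − 11.6121 = -3.0890

-3.09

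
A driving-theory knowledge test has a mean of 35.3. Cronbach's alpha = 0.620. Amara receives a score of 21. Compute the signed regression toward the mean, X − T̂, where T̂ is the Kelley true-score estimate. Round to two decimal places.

T̂ = ρX + (1 − ρ)μ
  = 0.620 × 21 + 0.380 × 35.3
  = 13.020 + 13.4140
  = 26.4340
  ≈ 26.434
X − T̂ = 21 − 26.434 = -5.434 → -5.43

-5.43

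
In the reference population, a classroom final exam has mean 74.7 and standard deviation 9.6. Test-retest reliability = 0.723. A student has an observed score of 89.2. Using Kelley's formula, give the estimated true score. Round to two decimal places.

T̂ = 0.723(89.2) + 0.277(74.7) = 64.4916 + 20.6919 = 85.184 → 85.18

85.18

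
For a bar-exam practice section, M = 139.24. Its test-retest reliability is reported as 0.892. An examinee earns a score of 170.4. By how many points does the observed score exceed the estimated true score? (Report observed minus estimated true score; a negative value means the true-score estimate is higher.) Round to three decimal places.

3.365

T̂ = 0.892(170.4) + 0.108(139.24) = 151.9968 + 15.03792 = 167.03472 → 167.0347
X − T̂ = 170.4 − 167.0347 = 3.3653 → 3.365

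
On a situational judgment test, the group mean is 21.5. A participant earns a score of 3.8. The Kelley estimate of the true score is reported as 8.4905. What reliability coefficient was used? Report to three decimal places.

0.735

T̂ = ρX + (1 − ρ)μ  ⇒  T̂ − μ = ρ(X − μ)
ρ = (T̂ − μ)/(X − μ) = (8.4905 − 21.5) / (3.8 − 21.5) = -13.0095 / -17.7 = 0.73500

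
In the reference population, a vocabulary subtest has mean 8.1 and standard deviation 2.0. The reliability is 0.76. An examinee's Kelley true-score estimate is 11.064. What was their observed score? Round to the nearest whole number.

T̂ = ρX + (1 − ρ)μ  ⇒  X = (T̂ − (1 − ρ)μ) / ρ
X = (11.064 − 0.24 × 8.1) / 0.76 = (11.064 − 1.944) / 0.76 = 9.120 / 0.76 = 12.00

12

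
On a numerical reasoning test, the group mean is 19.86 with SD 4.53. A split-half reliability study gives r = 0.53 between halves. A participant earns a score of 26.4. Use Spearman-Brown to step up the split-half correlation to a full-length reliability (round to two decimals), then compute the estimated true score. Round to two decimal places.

24.37

Spearman-Brown: ρ = 2r/(1 + r) = 2(0.53)/(1 + 0.53) = 1.060/1.53 = 0.6928 → 0.69
T̂ = 0.69(26.4) + 0.31(19.86) = 18.216 + 6.1566 = 24.373 → 24.37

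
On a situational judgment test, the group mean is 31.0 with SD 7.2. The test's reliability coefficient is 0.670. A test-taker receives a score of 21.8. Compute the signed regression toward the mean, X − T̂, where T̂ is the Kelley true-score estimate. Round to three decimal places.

T̂ = 0.670(21.8) + 0.330(31.0) = 14.6060 + 10.2300 = 24.83600 → 24.8360
X − T̂ = 21.8 − 24.8360 = -3.0360 → -3.036

-3.036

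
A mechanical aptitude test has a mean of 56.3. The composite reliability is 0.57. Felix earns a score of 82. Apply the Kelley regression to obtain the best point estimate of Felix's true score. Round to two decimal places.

70.95

T̂ = ρX + (1 − ρ)μ
  = 0.57 × 82 + 0.43 × 56.3
  = 46.74 + 24.209
  = 70.949
  ≈ 70.95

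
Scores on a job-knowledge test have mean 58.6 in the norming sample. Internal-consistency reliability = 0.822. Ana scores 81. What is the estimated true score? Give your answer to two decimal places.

77.01

T̂ = ρX + (1 − ρ)μ
  = 0.822 × 81 + 0.178 × 58.6
  = 66.582 + 10.4308
  = 77.013
  ≈ 77.01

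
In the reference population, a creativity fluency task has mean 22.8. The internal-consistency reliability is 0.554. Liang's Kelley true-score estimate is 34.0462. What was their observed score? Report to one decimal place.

43.1

T̂ = ρX + (1 − ρ)μ  ⇒  X = (T̂ − (1 − ρ)μ) / ρ
X = (34.0462 − 0.446 × 22.8) / 0.554 = (34.0462 − 10.1688) / 0.554 = 23.8774 / 0.554 = 43.100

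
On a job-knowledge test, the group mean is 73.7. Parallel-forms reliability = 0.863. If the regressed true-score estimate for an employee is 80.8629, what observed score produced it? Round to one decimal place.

82.0

T̂ = ρX + (1 − ρ)μ  ⇒  X = (T̂ − (1 − ρ)μ) / ρ
X = (80.8629 − 0.137 × 73.7) / 0.863 = (80.8629 − 10.0969) / 0.863 = 70.7660 / 0.863 = 82.000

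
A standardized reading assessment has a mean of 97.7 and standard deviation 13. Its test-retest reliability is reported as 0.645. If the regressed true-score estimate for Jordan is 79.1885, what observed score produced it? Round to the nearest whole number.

69

T̂ = ρX + (1 − ρ)μ  ⇒  X = (T̂ − (1 − ρ)μ) / ρ
X = (79.1885 − 0.355 × 97.7) / 0.645 = (79.1885 − 34.6835) / 0.645 = 44.5050 / 0.645 = 69.00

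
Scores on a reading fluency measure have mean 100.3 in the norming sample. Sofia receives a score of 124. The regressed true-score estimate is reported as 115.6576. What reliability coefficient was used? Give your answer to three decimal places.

T̂ = ρX + (1 − ρ)μ  ⇒  T̂ − μ = ρ(X − μ)
ρ = (T̂ − μ)/(X − μ) = (115.6576 − 100.3) / (124 − 100.3) = 15.3576 / 23.7 = 0.64800

0.648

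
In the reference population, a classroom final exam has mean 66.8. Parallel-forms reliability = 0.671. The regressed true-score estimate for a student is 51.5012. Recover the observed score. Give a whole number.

T̂ = ρX + (1 − ρ)μ  ⇒  X = (T̂ − (1 − ρ)μ) / ρ
X = (51.5012 − 0.329 × 66.8) / 0.671 = (51.5012 − 21.9772) / 0.671 = 29.5240 / 0.671 = 44.00

44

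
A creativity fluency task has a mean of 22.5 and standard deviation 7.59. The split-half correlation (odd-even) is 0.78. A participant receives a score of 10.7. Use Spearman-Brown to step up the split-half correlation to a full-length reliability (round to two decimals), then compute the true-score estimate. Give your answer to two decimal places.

12.12

Spearman-Brown: ρ = 2r/(1 + r) = 2(0.78)/(1 + 0.78) = 1.560/1.78 = 0.8764 → 0.88
Weight the observed score by reliability and the mean by (1 − reliability): T̂ = 0.88·10.7 + 0.12·22.5 = 9.416 + 2.700 = 12.116.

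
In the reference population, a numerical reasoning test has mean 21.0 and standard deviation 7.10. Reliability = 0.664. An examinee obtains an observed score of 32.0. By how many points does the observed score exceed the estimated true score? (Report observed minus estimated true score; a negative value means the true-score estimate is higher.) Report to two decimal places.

3.70

T̂ = ρX + (1 − ρ)μ
  = 0.664 × 32.0 + 0.336 × 21.0
  = 21.2480 + 7.0560
  = 28.3040
  ≈ 28.304
X − T̂ = 32.0 − 28.304 = 3.696 → 3.70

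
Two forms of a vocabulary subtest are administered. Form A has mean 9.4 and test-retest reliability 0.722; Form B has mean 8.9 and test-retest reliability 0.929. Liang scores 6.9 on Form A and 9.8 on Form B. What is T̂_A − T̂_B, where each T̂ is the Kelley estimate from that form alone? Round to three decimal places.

-2.141

T̂_A = 0.722(6.9) + 0.278(9.4) = 7.59500
T̂_B = 0.929(9.8) + 0.071(8.9) = 9.73610
T̂_A − T̂_B = -2.14110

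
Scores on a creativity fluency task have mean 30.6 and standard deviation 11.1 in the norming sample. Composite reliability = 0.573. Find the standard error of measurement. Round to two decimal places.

7.25

SEM = SD · √(1 − ρ) = 11.1 × √0.427 = 11.1 × 0.6535 = 7.253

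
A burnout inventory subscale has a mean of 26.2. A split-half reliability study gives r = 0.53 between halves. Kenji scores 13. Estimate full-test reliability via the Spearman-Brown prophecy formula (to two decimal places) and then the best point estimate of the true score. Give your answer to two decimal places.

Spearman-Brown: ρ = 2r/(1 + r) = 2(0.53)/(1 + 0.53) = 1.060/1.53 = 0.6928 → 0.69
Regress the observed score toward the mean by the unreliability: T̂ = 0.69·13 + 0.31·26.2 = 8.97 + 8.122 = 17.092.

17.09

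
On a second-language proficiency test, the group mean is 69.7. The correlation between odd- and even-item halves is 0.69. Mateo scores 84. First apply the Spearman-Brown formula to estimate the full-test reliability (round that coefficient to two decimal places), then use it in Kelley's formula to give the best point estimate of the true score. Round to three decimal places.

Spearman-Brown: ρ = 2r/(1 + r) = 2(0.69)/(1 + 0.69) = 1.380/1.69 = 0.8166 → 0.82
T̂ = ρX + (1 − ρ)μ
  = 0.82 × 84 + 0.18 × 69.7
  = 68.88 + 12.546
  = 81.4260
  ≈ 81.426

81.426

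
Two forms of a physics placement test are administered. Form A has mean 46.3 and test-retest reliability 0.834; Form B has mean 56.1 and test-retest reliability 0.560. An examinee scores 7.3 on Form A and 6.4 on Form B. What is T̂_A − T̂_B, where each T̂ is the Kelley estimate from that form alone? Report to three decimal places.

T̂_A = 0.834(7.3) + 0.166(46.3) = 13.77400
T̂_B = 0.560(6.4) + 0.440(56.1) = 28.26800
T̂_A − T̂_B = -14.49400

-14.494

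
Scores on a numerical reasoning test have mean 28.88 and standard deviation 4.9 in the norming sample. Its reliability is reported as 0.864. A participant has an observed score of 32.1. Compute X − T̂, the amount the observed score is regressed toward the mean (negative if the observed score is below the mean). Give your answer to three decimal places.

0.438

T̂ = 0.864(32.1) + 0.136(28.88) = 27.7344 + 3.92768 = 31.66208 → 31.6621
X − T̂ = 32.1 − 31.6621 = 0.4379 → 0.438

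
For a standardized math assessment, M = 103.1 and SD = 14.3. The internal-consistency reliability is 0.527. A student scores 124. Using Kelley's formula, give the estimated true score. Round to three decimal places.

114.114

T̂ = ρX + (1 − ρ)μ
  = 0.527 × 124 + 0.473 × 103.1
  = 65.348 + 48.7663
  = 114.1143
  ≈ 114.114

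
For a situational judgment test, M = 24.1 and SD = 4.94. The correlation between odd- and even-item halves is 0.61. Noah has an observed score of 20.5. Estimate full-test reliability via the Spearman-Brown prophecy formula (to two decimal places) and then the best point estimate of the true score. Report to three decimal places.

21.364

Spearman-Brown: ρ = 2r/(1 + r) = 2(0.61)/(1 + 0.61) = 1.220/1.61 = 0.7578 → 0.76
T̂ = ρX + (1 − ρ)μ
  = 0.76 × 20.5 + 0.24 × 24.1
  = 15.580 + 5.784
  = 21.3640
  ≈ 21.364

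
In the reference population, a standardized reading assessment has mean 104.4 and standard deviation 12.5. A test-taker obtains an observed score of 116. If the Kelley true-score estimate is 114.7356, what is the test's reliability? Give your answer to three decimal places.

0.891

T̂ = ρX + (1 − ρ)μ  ⇒  T̂ − μ = ρ(X − μ)
ρ = (T̂ − μ)/(X − μ) = (114.7356 − 104.4) / (116 − 104.4) = 10.3356 / 11.6 = 0.89100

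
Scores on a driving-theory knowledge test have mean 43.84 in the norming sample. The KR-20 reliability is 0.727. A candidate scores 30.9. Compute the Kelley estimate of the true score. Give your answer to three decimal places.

34.433

T̂ = 0.727(30.9) + 0.273(43.84) = 22.4643 + 11.96832 = 34.4326 → 34.433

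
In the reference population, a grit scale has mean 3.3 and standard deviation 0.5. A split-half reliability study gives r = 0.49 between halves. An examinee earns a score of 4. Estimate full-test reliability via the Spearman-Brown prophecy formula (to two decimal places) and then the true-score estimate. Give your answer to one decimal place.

3.8

Spearman-Brown: ρ = 2r/(1 + r) = 2(0.49)/(1 + 0.49) = 0.980/1.49 = 0.6577 → 0.66
T̂ = 0.66(4) + 0.34(3.3) = 2.64 + 1.122 = 3.76 → 3.8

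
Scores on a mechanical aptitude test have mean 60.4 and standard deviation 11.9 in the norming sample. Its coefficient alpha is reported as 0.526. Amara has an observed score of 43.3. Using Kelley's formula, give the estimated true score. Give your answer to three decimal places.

T̂ = 0.526(43.3) + 0.474(60.4) = 22.7758 + 28.6296 = 51.4054 → 51.405

51.405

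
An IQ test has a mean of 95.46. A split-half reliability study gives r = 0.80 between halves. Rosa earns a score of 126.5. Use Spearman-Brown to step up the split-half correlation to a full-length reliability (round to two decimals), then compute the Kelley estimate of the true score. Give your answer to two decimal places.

123.09

Spearman-Brown: ρ = 2r/(1 + r) = 2(0.80)/(1 + 0.80) = 1.600/1.80 = 0.8889 → 0.89
Regress the observed score toward the mean by the unreliability: T̂ = 0.89·126.5 + 0.11·95.46 = 112.585 + 10.5006 = 123.086.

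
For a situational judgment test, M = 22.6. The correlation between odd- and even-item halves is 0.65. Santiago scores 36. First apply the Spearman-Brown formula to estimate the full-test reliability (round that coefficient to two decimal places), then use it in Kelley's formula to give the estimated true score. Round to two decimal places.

33.19

Spearman-Brown: ρ = 2r/(1 + r) = 2(0.65)/(1 + 0.65) = 1.300/1.65 = 0.7879 → 0.79
T̂ = ρX + (1 − ρ)μ
  = 0.79 × 36 + 0.21 × 22.6
  = 28.44 + 4.746
  = 33.186
  ≈ 33.19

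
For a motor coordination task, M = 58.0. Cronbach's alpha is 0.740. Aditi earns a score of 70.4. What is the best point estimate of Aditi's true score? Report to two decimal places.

67.18

T̂ = 0.740(70.4) + 0.260(58.0) = 52.0960 + 15.0800 = 67.176 → 67.18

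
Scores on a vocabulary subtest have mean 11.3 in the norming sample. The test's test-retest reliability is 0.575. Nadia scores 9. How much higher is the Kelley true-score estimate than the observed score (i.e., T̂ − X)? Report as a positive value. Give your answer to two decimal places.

Kelley's formula gives T̂ = 0.575·9 + 0.425·11.3 = 5.175 + 4.8025 = 9.9775.
T̂ − X = 9.978 − 9 = 0.978 → 0.98

0.98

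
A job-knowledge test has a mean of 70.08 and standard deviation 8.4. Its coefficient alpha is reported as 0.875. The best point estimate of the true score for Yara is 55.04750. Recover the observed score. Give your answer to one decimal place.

T̂ = ρX + (1 − ρ)μ  ⇒  X = (T̂ − (1 − ρ)μ) / ρ
X = (55.04750 − 0.125 × 70.08) / 0.875 = (55.04750 − 8.76000) / 0.875 = 46.28750 / 0.875 = 52.900

52.9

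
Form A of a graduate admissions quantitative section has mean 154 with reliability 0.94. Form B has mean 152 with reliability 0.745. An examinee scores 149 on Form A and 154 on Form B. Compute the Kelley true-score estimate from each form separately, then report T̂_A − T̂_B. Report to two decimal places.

-4.19

T̂_A = 0.94(149) + 0.06(154) = 149.3000
T̂_B = 0.745(154) + 0.255(152) = 153.4900
T̂_A − T̂_B = -4.1900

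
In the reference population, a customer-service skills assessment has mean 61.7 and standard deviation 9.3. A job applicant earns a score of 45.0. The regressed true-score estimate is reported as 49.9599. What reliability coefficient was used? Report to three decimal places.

0.703

T̂ = ρX + (1 − ρ)μ  ⇒  T̂ − μ = ρ(X − μ)
ρ = (T̂ − μ)/(X − μ) = (49.9599 − 61.7) / (45.0 − 61.7) = -11.7401 / -16.7 = 0.70300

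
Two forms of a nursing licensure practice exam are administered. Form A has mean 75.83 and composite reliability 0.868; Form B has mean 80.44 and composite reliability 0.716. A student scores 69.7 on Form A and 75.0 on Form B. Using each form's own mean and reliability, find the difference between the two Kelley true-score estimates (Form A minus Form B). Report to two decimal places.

T̂_A = 0.868(69.7) + 0.132(75.83) = 70.5092
T̂_B = 0.716(75.0) + 0.284(80.44) = 76.5450
T̂_A − T̂_B = -6.0358

-6.04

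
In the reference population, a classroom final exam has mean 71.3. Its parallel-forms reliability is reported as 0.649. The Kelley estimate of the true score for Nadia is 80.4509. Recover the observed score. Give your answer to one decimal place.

85.4

T̂ = ρX + (1 − ρ)μ  ⇒  X = (T̂ − (1 − ρ)μ) / ρ
X = (80.4509 − 0.351 × 71.3) / 0.649 = (80.4509 − 25.0263) / 0.649 = 55.4246 / 0.649 = 85.400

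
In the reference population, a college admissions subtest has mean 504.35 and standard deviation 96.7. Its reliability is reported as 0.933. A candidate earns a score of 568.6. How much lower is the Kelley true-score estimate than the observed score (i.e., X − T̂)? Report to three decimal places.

T̂ = ρX + (1 − ρ)μ
  = 0.933 × 568.6 + 0.067 × 504.35
  = 530.5038 + 33.79145
  = 564.29525
  ≈ 564.2953
X − T̂ = 568.6 − 564.2953 = 4.3048 → 4.305

4.305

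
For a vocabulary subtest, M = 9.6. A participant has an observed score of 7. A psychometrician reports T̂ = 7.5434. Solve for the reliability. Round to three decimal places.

0.791

T̂ = ρX + (1 − ρ)μ  ⇒  T̂ − μ = ρ(X − μ)
ρ = (T̂ − μ)/(X − μ) = (7.5434 − 9.6) / (7 − 9.6) = -2.0566 / -2.6 = 0.79100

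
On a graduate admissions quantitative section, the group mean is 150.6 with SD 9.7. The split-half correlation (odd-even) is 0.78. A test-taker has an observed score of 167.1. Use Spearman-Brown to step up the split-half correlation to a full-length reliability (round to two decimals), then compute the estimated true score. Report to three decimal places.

Spearman-Brown: ρ = 2r/(1 + r) = 2(0.78)/(1 + 0.78) = 1.560/1.78 = 0.8764 → 0.88
T̂ = 0.88(167.1) + 0.12(150.6) = 147.048 + 18.072 = 165.1200 → 165.120

165.120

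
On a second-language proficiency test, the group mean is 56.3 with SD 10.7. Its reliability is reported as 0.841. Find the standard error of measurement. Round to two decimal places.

SEM = SD · √(1 − ρ) = 10.7 × √0.159 = 10.7 × 0.3987 = 4.267

4.27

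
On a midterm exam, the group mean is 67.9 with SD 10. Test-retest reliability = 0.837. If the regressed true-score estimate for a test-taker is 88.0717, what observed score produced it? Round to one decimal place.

T̂ = ρX + (1 − ρ)μ  ⇒  X = (T̂ − (1 − ρ)μ) / ρ
X = (88.0717 − 0.163 × 67.9) / 0.837 = (88.0717 − 11.0677) / 0.837 = 77.0040 / 0.837 = 92.000

92.0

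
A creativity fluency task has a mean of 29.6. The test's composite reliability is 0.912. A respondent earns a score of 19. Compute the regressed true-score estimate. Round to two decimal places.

T̂ = ρX + (1 − ρ)μ
  = 0.912 × 19 + 0.088 × 29.6
  = 17.328 + 2.6048
  = 19.933
  ≈ 19.93

19.93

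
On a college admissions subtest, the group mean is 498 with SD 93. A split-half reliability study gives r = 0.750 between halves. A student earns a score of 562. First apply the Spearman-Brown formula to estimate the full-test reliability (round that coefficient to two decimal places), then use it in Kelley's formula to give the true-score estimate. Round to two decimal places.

Spearman-Brown: ρ = 2r/(1 + r) = 2(0.750)/(1 + 0.750) = 1.5000/1.750 = 0.8571 → 0.86
T̂ = ρX + (1 − ρ)μ
  = 0.86 × 562 + 0.14 × 498
  = 483.32 + 69.72
  = 553.040
  ≈ 553.04

553.04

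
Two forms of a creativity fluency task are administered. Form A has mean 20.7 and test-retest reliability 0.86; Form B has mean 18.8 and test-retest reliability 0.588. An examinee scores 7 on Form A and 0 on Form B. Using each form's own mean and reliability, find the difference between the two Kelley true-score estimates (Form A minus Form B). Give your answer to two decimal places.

1.17

T̂_A = 0.86(7) + 0.14(20.7) = 8.9180
T̂_B = 0.588(0) + 0.412(18.8) = 7.7456
T̂_A − T̂_B = 1.1724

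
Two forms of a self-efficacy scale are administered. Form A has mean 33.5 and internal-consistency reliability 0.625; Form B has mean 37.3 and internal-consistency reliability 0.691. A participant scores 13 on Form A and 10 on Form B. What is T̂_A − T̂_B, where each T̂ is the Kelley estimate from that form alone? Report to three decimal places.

T̂_A = 0.625(13) + 0.375(33.5) = 20.68750
T̂_B = 0.691(10) + 0.309(37.3) = 18.43570
T̂_A − T̂_B = 2.25180

2.252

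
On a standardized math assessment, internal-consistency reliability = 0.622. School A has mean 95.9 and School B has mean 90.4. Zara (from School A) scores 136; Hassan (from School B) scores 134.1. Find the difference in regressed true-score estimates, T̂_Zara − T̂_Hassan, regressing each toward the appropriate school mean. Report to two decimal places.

T̂_Zara = 0.622(136) + 0.378(95.9) = 120.8422
T̂_Hassan = 0.622(134.1) + 0.378(90.4) = 117.5814
Difference = 120.8422 − 117.5814 = 3.2608

3.26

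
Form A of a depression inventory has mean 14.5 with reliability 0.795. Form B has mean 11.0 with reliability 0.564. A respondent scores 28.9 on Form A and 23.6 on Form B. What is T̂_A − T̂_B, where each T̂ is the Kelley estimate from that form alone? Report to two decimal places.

7.84

T̂_A = 0.795(28.9) + 0.205(14.5) = 25.9480
T̂_B = 0.564(23.6) + 0.436(11.0) = 18.1064
T̂_A − T̂_B = 7.8416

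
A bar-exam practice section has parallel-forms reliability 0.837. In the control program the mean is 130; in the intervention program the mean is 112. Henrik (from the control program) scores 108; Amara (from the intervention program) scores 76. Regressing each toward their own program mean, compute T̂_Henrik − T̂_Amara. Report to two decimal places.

T̂_Henrik = 0.837(108) + 0.163(130) = 111.5860
T̂_Amara = 0.837(76) + 0.163(112) = 81.8680
Difference = 111.5860 − 81.8680 = 29.7180

29.72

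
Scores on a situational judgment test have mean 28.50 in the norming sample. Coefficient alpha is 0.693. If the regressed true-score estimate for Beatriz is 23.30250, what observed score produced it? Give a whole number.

T̂ = ρX + (1 − ρ)μ  ⇒  X = (T̂ − (1 − ρ)μ) / ρ
X = (23.30250 − 0.307 × 28.50) / 0.693 = (23.30250 − 8.74950) / 0.693 = 14.55300 / 0.693 = 21.00

21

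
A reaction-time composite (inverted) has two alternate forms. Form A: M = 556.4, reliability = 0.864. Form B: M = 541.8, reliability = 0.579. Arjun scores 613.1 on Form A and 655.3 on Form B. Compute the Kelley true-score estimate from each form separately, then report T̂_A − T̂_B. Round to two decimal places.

-2.13

T̂_A = 0.864(613.1) + 0.136(556.4) = 605.3888
T̂_B = 0.579(655.3) + 0.421(541.8) = 607.5165
T̂_A − T̂_B = -2.1277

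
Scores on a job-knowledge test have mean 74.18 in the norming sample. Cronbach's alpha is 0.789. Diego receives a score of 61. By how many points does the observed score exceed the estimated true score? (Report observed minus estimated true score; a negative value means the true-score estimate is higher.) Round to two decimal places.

-2.78

T̂ = 0.789(61) + 0.211(74.18) = 48.129 + 15.65198 = 63.7810 → 63.781
X − T̂ = 61 − 63.781 = -2.781 → -2.78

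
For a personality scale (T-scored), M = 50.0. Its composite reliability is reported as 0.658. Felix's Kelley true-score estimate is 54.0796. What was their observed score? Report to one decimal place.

56.2

T̂ = ρX + (1 − ρ)μ  ⇒  X = (T̂ − (1 − ρ)μ) / ρ
X = (54.0796 − 0.342 × 50.0) / 0.658 = (54.0796 − 17.1000) / 0.658 = 36.9796 / 0.658 = 56.200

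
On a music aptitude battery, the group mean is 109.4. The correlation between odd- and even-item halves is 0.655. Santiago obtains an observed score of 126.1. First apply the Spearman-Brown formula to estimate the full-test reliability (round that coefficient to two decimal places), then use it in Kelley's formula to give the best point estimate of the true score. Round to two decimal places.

Spearman-Brown: ρ = 2r/(1 + r) = 2(0.655)/(1 + 0.655) = 1.3100/1.655 = 0.7915 → 0.79
T̂ = 0.79(126.1) + 0.21(109.4) = 99.619 + 22.974 = 122.593 → 122.59

122.59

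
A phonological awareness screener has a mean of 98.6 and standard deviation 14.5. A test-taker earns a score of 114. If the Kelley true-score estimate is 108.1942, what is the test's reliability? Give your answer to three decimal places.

T̂ = ρX + (1 − ρ)μ  ⇒  T̂ − μ = ρ(X − μ)
ρ = (T̂ − μ)/(X − μ) = (108.1942 − 98.6) / (114 − 98.6) = 9.5942 / 15.4 = 0.62300

0.623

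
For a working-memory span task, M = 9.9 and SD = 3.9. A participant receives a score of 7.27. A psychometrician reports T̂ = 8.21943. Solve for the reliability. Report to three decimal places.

T̂ = ρX + (1 − ρ)μ  ⇒  T̂ − μ = ρ(X − μ)
ρ = (T̂ − μ)/(X − μ) = (8.21943 − 9.9) / (7.27 − 9.9) = -1.68057 / -2.63 = 0.63900

0.639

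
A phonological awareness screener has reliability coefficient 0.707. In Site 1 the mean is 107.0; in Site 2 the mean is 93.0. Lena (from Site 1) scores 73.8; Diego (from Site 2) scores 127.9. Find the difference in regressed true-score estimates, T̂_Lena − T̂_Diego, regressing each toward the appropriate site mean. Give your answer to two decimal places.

T̂_Lena = 0.707(73.8) + 0.293(107.0) = 83.5276
T̂_Diego = 0.707(127.9) + 0.293(93.0) = 117.6743
Difference = 83.5276 − 117.6743 = -34.1467

-34.15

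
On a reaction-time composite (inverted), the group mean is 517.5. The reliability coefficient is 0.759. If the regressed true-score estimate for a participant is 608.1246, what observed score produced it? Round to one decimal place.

636.9

T̂ = ρX + (1 − ρ)μ  ⇒  X = (T̂ − (1 − ρ)μ) / ρ
X = (608.1246 − 0.241 × 517.5) / 0.759 = (608.1246 − 124.7175) / 0.759 = 483.4071 / 0.759 = 636.900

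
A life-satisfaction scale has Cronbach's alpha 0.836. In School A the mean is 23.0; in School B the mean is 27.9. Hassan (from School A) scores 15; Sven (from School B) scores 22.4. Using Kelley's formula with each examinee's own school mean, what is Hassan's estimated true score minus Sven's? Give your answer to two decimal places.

-6.99

T̂_Hassan = 0.836(15) + 0.164(23.0) = 16.3120
T̂_Sven = 0.836(22.4) + 0.164(27.9) = 23.3020
Difference = 16.3120 − 23.3020 = -6.9900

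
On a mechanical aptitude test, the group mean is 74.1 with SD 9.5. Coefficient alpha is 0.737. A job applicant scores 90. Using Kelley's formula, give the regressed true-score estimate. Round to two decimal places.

85.82

T̂ = ρX + (1 − ρ)μ
  = 0.737 × 90 + 0.263 × 74.1
  = 66.330 + 19.4883
  = 85.818
  ≈ 85.82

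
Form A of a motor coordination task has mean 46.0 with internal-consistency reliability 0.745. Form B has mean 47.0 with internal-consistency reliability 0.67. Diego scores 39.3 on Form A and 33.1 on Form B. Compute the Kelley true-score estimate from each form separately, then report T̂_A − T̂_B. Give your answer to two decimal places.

T̂_A = 0.745(39.3) + 0.255(46.0) = 41.0085
T̂_B = 0.67(33.1) + 0.33(47.0) = 37.6870
T̂_A − T̂_B = 3.3215

3.32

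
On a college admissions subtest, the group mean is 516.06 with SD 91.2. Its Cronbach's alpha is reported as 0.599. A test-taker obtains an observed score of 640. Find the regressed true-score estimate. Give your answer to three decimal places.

590.300

T̂ = ρX + (1 − ρ)μ
  = 0.599 × 640 + 0.401 × 516.06
  = 383.360 + 206.94006
  = 590.3001
  ≈ 590.300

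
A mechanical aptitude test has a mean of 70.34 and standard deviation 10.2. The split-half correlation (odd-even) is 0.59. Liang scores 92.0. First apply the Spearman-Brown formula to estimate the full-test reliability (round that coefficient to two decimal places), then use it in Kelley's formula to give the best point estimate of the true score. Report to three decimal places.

86.368

Spearman-Brown: ρ = 2r/(1 + r) = 2(0.59)/(1 + 0.59) = 1.180/1.59 = 0.7421 → 0.74
Kelley's formula gives T̂ = 0.74·92.0 + 0.26·70.34 = 68.080 + 18.2884 = 86.3684.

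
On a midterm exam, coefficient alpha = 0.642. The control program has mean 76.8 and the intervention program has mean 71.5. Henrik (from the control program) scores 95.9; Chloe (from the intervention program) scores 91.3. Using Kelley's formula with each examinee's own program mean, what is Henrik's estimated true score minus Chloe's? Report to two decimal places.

4.85

T̂_Henrik = 0.642(95.9) + 0.358(76.8) = 89.0622
T̂_Chloe = 0.642(91.3) + 0.358(71.5) = 84.2116
Difference = 89.0622 − 84.2116 = 4.8506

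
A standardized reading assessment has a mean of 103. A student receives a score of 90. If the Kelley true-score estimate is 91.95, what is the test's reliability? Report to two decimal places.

T̂ = ρX + (1 − ρ)μ  ⇒  T̂ − μ = ρ(X − μ)
ρ = (T̂ − μ)/(X − μ) = (91.95 − 103) / (90 − 103) = -11.05 / -13.0 = 0.8500

0.85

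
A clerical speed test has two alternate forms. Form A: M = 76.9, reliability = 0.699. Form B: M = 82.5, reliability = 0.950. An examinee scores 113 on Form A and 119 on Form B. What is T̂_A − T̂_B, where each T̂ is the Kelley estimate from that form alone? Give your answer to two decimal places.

T̂_A = 0.699(113) + 0.301(76.9) = 102.1339
T̂_B = 0.950(119) + 0.050(82.5) = 117.1750
T̂_A − T̂_B = -15.0411

-15.04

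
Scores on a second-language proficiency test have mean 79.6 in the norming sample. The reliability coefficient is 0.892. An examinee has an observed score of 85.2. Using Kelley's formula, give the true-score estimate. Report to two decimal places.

84.60

Weight the observed score by reliability and the mean by (1 − reliability): T̂ = 0.892·85.2 + 0.108·79.6 = 75.9984 + 8.5968 = 84.595.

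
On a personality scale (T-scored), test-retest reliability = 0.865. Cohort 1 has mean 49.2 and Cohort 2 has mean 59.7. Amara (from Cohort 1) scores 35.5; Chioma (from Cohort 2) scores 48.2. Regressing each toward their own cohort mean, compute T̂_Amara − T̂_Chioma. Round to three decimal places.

T̂_Amara = 0.865(35.5) + 0.135(49.2) = 37.34950
T̂_Chioma = 0.865(48.2) + 0.135(59.7) = 49.75250
Difference = 37.34950 − 49.75250 = -12.40300

-12.403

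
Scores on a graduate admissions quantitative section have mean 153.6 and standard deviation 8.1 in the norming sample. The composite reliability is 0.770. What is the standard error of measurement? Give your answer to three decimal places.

SEM = SD · √(1 − ρ) = 8.1 × √0.230 = 8.1 × 0.4796 = 3.8846

3.885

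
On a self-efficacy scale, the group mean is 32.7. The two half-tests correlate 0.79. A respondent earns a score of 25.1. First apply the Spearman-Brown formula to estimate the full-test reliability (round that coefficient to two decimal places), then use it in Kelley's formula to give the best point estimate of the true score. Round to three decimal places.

26.012

Spearman-Brown: ρ = 2r/(1 + r) = 2(0.79)/(1 + 0.79) = 1.580/1.79 = 0.8827 → 0.88
T̂ = ρX + (1 − ρ)μ
  = 0.88 × 25.1 + 0.12 × 32.7
  = 22.088 + 3.924
  = 26.0120
  ≈ 26.012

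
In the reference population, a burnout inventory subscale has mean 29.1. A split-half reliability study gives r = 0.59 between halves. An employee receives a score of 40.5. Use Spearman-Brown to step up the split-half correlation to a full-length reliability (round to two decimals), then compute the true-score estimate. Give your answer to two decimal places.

37.54

Spearman-Brown: ρ = 2r/(1 + r) = 2(0.59)/(1 + 0.59) = 1.180/1.59 = 0.7421 → 0.74
T̂ = ρX + (1 − ρ)μ
  = 0.74 × 40.5 + 0.26 × 29.1
  = 29.970 + 7.566
  = 37.536
  ≈ 37.54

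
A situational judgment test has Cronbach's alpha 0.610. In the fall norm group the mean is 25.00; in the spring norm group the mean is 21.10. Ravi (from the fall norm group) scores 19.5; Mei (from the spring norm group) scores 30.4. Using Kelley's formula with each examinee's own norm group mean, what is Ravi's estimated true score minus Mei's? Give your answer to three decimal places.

-5.128

T̂_Ravi = 0.610(19.5) + 0.390(25.00) = 21.64500
T̂_Mei = 0.610(30.4) + 0.390(21.10) = 26.77300
Difference = 21.64500 − 26.77300 = -5.12800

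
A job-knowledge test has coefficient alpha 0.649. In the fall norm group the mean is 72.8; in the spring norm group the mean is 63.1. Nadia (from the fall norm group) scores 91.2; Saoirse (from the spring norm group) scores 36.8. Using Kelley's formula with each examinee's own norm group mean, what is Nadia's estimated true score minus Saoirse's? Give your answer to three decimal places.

T̂_Nadia = 0.649(91.2) + 0.351(72.8) = 84.74160
T̂_Saoirse = 0.649(36.8) + 0.351(63.1) = 46.03130
Difference = 84.74160 − 46.03130 = 38.71030

38.710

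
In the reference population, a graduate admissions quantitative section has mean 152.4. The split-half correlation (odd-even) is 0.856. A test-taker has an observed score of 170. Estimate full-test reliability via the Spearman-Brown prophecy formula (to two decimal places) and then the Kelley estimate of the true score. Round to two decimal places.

Spearman-Brown: ρ = 2r/(1 + r) = 2(0.856)/(1 + 0.856) = 1.7120/1.856 = 0.9224 → 0.92
T̂ = 0.92(170) + 0.08(152.4) = 156.40 + 12.192 = 168.592 → 168.59

168.59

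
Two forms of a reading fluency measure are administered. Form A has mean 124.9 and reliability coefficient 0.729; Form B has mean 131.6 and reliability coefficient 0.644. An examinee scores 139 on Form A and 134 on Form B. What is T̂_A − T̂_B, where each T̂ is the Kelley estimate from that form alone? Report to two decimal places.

T̂_A = 0.729(139) + 0.271(124.9) = 135.1789
T̂_B = 0.644(134) + 0.356(131.6) = 133.1456
T̂_A − T̂_B = 2.0333

2.03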